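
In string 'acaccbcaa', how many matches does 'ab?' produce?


Pattern 'ab?' matches 'a' optionally followed by 'b'.
String: 'acaccbcaa'
Scanning left to right for 'a' then checking next char:
  Match 1: 'a' (a not followed by b)
  Match 2: 'a' (a not followed by b)
  Match 3: 'a' (a not followed by b)
  Match 4: 'a' (a not followed by b)
Total matches: 4

4


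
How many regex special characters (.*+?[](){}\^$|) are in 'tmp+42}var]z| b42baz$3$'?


Regex special characters are: . * + ? [ ] ( ) { } \ ^ $ |
Scanning 'tmp+42}var]z| b42baz$3$':
  pos 3: '+' -> SPECIAL
  pos 6: '}' -> SPECIAL
  pos 10: ']' -> SPECIAL
  pos 12: '|' -> SPECIAL
  pos 20: '$' -> SPECIAL
  pos 22: '$' -> SPECIAL
Special chars found: ['+', '}', ']', '|', '$', '$']
Total: 6

6


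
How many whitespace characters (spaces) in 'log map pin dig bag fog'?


\s matches whitespace characters (spaces, tabs, etc.).
Text: 'log map pin dig bag fog'
This text has 6 words separated by spaces.
Number of spaces = number of words - 1 = 6 - 1 = 5

5


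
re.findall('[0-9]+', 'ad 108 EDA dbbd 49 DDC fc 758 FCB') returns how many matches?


Pattern '[0-9]+' finds one or more digits.
Text: 'ad 108 EDA dbbd 49 DDC fc 758 FCB'
Scanning for matches:
  Match 1: '108'
  Match 2: '49'
  Match 3: '758'
Total matches: 3

3


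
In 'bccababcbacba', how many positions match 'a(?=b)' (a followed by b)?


Lookahead 'a(?=b)' matches 'a' only when followed by 'b'.
String: 'bccababcbacba'
Checking each position where char is 'a':
  pos 3: 'a' -> MATCH (next='b')
  pos 5: 'a' -> MATCH (next='b')
  pos 9: 'a' -> no (next='c')
Matching positions: [3, 5]
Count: 2

2


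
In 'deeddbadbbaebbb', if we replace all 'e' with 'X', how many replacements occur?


re.sub('e', 'X', text) replaces every occurrence of 'e' with 'X'.
Text: 'deeddbadbbaebbb'
Scanning for 'e':
  pos 1: 'e' -> replacement #1
  pos 2: 'e' -> replacement #2
  pos 11: 'e' -> replacement #3
Total replacements: 3

3


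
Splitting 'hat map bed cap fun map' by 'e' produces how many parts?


Splitting by 'e' breaks the string at each occurrence of the separator.
Text: 'hat map bed cap fun map'
Parts after split:
  Part 1: 'hat map b'
  Part 2: 'd cap fun map'
Total parts: 2

2


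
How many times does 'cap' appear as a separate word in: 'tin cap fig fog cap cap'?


Scanning each word for exact match 'cap':
  Word 1: 'tin' -> no
  Word 2: 'cap' -> MATCH
  Word 3: 'fig' -> no
  Word 4: 'fog' -> no
  Word 5: 'cap' -> MATCH
  Word 6: 'cap' -> MATCH
Total matches: 3

3


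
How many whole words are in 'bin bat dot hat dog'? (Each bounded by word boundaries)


Word boundaries (\b) mark the start/end of each word.
Text: 'bin bat dot hat dog'
Splitting by whitespace:
  Word 1: 'bin'
  Word 2: 'bat'
  Word 3: 'dot'
  Word 4: 'hat'
  Word 5: 'dog'
Total whole words: 5

5


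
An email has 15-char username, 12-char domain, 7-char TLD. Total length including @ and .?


An email address has format: username@domain.tld
Username length: 15
'@' character: 1
Domain length: 12
'.' character: 1
TLD length: 7
Total = 15 + 1 + 12 + 1 + 7 = 36

36


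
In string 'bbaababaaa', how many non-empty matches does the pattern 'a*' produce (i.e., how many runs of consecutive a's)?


Pattern 'a*' matches zero or more a's. We want non-empty runs of consecutive a's.
String: 'bbaababaaa'
Walking through the string to find runs of a's:
  Run 1: positions 2-3 -> 'aa'
  Run 2: positions 5-5 -> 'a'
  Run 3: positions 7-9 -> 'aaa'
Non-empty runs found: ['aa', 'a', 'aaa']
Count: 3

3


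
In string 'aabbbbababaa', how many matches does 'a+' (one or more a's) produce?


Pattern 'a+' matches one or more consecutive a's.
String: 'aabbbbababaa'
Scanning for runs of a:
  Match 1: 'aa' (length 2)
  Match 2: 'a' (length 1)
  Match 3: 'a' (length 1)
  Match 4: 'aa' (length 2)
Total matches: 4

4


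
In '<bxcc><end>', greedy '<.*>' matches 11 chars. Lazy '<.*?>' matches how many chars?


Greedy '<.*>' tries to match as MUCH as possible.
Lazy '<.*?>' tries to match as LITTLE as possible.

String: '<bxcc><end>'
Greedy '<.*>' starts at first '<' and extends to the LAST '>': '<bxcc><end>' (11 chars)
Lazy '<.*?>' starts at first '<' and stops at the FIRST '>': '<bxcc>' (6 chars)

6


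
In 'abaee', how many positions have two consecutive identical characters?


Looking for consecutive identical characters in 'abaee':
  pos 0-1: 'a' vs 'b' -> different
  pos 1-2: 'b' vs 'a' -> different
  pos 2-3: 'a' vs 'e' -> different
  pos 3-4: 'e' vs 'e' -> MATCH ('ee')
Consecutive identical pairs: ['ee']
Count: 1

1


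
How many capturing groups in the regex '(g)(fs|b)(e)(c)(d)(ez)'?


To count capturing groups, count each '(' that starts a group.
Pattern: '(g)(fs|b)(e)(c)(d)(ez)'
Walking through the pattern:
  Position 0: '(' -> group #1
  Position 3: '(' -> group #2
  Position 9: '(' -> group #3
  Position 12: '(' -> group #4
  Position 15: '(' -> group #5
  Position 18: '(' -> group #6
Total capturing groups: 6

6


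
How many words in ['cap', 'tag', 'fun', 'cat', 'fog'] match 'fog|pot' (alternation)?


Alternation 'fog|pot' matches either 'fog' or 'pot'.
Checking each word:
  'cap' -> no
  'tag' -> no
  'fun' -> no
  'cat' -> no
  'fog' -> MATCH
Matches: ['fog']
Count: 1

1


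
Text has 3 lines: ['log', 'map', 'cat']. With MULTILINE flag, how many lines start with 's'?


With MULTILINE flag, ^ matches the start of each line.
Lines: ['log', 'map', 'cat']
Checking which lines start with 's':
  Line 1: 'log' -> no
  Line 2: 'map' -> no
  Line 3: 'cat' -> no
Matching lines: []
Count: 0

0


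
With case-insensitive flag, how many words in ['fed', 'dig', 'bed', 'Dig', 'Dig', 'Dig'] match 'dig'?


Case-insensitive matching: compare each word's lowercase form to 'dig'.
  'fed' -> lower='fed' -> no
  'dig' -> lower='dig' -> MATCH
  'bed' -> lower='bed' -> no
  'Dig' -> lower='dig' -> MATCH
  'Dig' -> lower='dig' -> MATCH
  'Dig' -> lower='dig' -> MATCH
Matches: ['dig', 'Dig', 'Dig', 'Dig']
Count: 4

4


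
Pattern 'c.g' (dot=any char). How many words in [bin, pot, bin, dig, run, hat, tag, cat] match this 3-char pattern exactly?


Pattern 'c.g' means: starts with 'c', any single char, ends with 'g'.
Checking each word (must be exactly 3 chars):
  'bin' (len=3): no
  'pot' (len=3): no
  'bin' (len=3): no
  'dig' (len=3): no
  'run' (len=3): no
  'hat' (len=3): no
  'tag' (len=3): no
  'cat' (len=3): no
Matching words: []
Total: 0

0


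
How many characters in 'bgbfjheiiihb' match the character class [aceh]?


Character class [aceh] matches any of: {a, c, e, h}
Scanning string 'bgbfjheiiihb' character by character:
  pos 0: 'b' -> no
  pos 1: 'g' -> no
  pos 2: 'b' -> no
  pos 3: 'f' -> no
  pos 4: 'j' -> no
  pos 5: 'h' -> MATCH
  pos 6: 'e' -> MATCH
  pos 7: 'i' -> no
  pos 8: 'i' -> no
  pos 9: 'i' -> no
  pos 10: 'h' -> MATCH
  pos 11: 'b' -> no
Total matches: 3

3


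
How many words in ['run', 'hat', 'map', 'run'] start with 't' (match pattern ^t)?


Pattern ^t anchors to start of word. Check which words begin with 't':
  'run' -> no
  'hat' -> no
  'map' -> no
  'run' -> no
Matching words: []
Count: 0

0


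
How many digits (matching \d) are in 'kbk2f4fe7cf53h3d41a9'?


\d matches any digit 0-9.
Scanning 'kbk2f4fe7cf53h3d41a9':
  pos 3: '2' -> DIGIT
  pos 5: '4' -> DIGIT
  pos 8: '7' -> DIGIT
  pos 11: '5' -> DIGIT
  pos 12: '3' -> DIGIT
  pos 14: '3' -> DIGIT
  pos 16: '4' -> DIGIT
  pos 17: '1' -> DIGIT
  pos 19: '9' -> DIGIT
Digits found: ['2', '4', '7', '5', '3', '3', '4', '1', '9']
Total: 9

9


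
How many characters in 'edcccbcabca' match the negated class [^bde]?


Negated class [^bde] matches any char NOT in {b, d, e}
Scanning 'edcccbcabca':
  pos 0: 'e' -> no (excluded)
  pos 1: 'd' -> no (excluded)
  pos 2: 'c' -> MATCH
  pos 3: 'c' -> MATCH
  pos 4: 'c' -> MATCH
  pos 5: 'b' -> no (excluded)
  pos 6: 'c' -> MATCH
  pos 7: 'a' -> MATCH
  pos 8: 'b' -> no (excluded)
  pos 9: 'c' -> MATCH
  pos 10: 'a' -> MATCH
Total matches: 7

7


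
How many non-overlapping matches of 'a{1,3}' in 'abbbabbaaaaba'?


Pattern 'a{1,3}' matches between 1 and 3 consecutive a's (greedy).
String: 'abbbabbaaaaba'
Finding runs of a's and applying greedy matching:
  Run at pos 0: 'a' (length 1)
  Run at pos 4: 'a' (length 1)
  Run at pos 7: 'aaaa' (length 4)
  Run at pos 12: 'a' (length 1)
Matches: ['a', 'a', 'aaa', 'a', 'a']
Count: 5

5


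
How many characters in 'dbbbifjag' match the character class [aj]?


Character class [aj] matches any of: {a, j}
Scanning string 'dbbbifjag' character by character:
  pos 0: 'd' -> no
  pos 1: 'b' -> no
  pos 2: 'b' -> no
  pos 3: 'b' -> no
  pos 4: 'i' -> no
  pos 5: 'f' -> no
  pos 6: 'j' -> MATCH
  pos 7: 'a' -> MATCH
  pos 8: 'g' -> no
Total matches: 2

2


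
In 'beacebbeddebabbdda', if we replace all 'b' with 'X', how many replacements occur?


re.sub('b', 'X', text) replaces every occurrence of 'b' with 'X'.
Text: 'beacebbeddebabbdda'
Scanning for 'b':
  pos 0: 'b' -> replacement #1
  pos 5: 'b' -> replacement #2
  pos 6: 'b' -> replacement #3
  pos 11: 'b' -> replacement #4
  pos 13: 'b' -> replacement #5
  pos 14: 'b' -> replacement #6
Total replacements: 6

6


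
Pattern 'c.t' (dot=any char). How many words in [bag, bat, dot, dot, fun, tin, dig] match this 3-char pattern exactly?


Pattern 'c.t' means: starts with 'c', any single char, ends with 't'.
Checking each word (must be exactly 3 chars):
  'bag' (len=3): no
  'bat' (len=3): no
  'dot' (len=3): no
  'dot' (len=3): no
  'fun' (len=3): no
  'tin' (len=3): no
  'dig' (len=3): no
Matching words: []
Total: 0

0


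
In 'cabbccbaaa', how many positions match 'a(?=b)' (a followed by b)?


Lookahead 'a(?=b)' matches 'a' only when followed by 'b'.
String: 'cabbccbaaa'
Checking each position where char is 'a':
  pos 1: 'a' -> MATCH (next='b')
  pos 7: 'a' -> no (next='a')
  pos 8: 'a' -> no (next='a')
Matching positions: [1]
Count: 1

1


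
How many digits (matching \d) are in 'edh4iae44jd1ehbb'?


\d matches any digit 0-9.
Scanning 'edh4iae44jd1ehbb':
  pos 3: '4' -> DIGIT
  pos 7: '4' -> DIGIT
  pos 8: '4' -> DIGIT
  pos 11: '1' -> DIGIT
Digits found: ['4', '4', '4', '1']
Total: 4

4


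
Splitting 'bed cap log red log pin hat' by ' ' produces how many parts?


Splitting by ' ' breaks the string at each occurrence of the separator.
Text: 'bed cap log red log pin hat'
Parts after split:
  Part 1: 'bed'
  Part 2: 'cap'
  Part 3: 'log'
  Part 4: 'red'
  Part 5: 'log'
  Part 6: 'pin'
  Part 7: 'hat'
Total parts: 7

7


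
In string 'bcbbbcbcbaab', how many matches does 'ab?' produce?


Pattern 'ab?' matches 'a' optionally followed by 'b'.
String: 'bcbbbcbcbaab'
Scanning left to right for 'a' then checking next char:
  Match 1: 'a' (a not followed by b)
  Match 2: 'ab' (a followed by b)
Total matches: 2

2


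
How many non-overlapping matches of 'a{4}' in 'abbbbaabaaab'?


Pattern 'a{4}' matches exactly 4 consecutive a's (greedy, non-overlapping).
String: 'abbbbaabaaab'
Scanning for runs of a's:
  Run at pos 0: 'a' (length 1) -> 0 match(es)
  Run at pos 5: 'aa' (length 2) -> 0 match(es)
  Run at pos 8: 'aaa' (length 3) -> 0 match(es)
Matches found: []
Total: 0

0


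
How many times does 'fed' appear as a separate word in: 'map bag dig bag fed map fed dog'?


Scanning each word for exact match 'fed':
  Word 1: 'map' -> no
  Word 2: 'bag' -> no
  Word 3: 'dig' -> no
  Word 4: 'bag' -> no
  Word 5: 'fed' -> MATCH
  Word 6: 'map' -> no
  Word 7: 'fed' -> MATCH
  Word 8: 'dog' -> no
Total matches: 2

2


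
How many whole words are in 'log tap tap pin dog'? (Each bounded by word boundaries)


Word boundaries (\b) mark the start/end of each word.
Text: 'log tap tap pin dog'
Splitting by whitespace:
  Word 1: 'log'
  Word 2: 'tap'
  Word 3: 'tap'
  Word 4: 'pin'
  Word 5: 'dog'
Total whole words: 5

5


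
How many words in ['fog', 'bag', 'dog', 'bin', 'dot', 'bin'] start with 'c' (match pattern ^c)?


Pattern ^c anchors to start of word. Check which words begin with 'c':
  'fog' -> no
  'bag' -> no
  'dog' -> no
  'bin' -> no
  'dot' -> no
  'bin' -> no
Matching words: []
Count: 0

0


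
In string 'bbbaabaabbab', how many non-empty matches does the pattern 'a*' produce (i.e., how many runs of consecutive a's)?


Pattern 'a*' matches zero or more a's. We want non-empty runs of consecutive a's.
String: 'bbbaabaabbab'
Walking through the string to find runs of a's:
  Run 1: positions 3-4 -> 'aa'
  Run 2: positions 6-7 -> 'aa'
  Run 3: positions 10-10 -> 'a'
Non-empty runs found: ['aa', 'aa', 'a']
Count: 3

3


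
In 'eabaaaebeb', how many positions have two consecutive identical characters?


Looking for consecutive identical characters in 'eabaaaebeb':
  pos 0-1: 'e' vs 'a' -> different
  pos 1-2: 'a' vs 'b' -> different
  pos 2-3: 'b' vs 'a' -> different
  pos 3-4: 'a' vs 'a' -> MATCH ('aa')
  pos 4-5: 'a' vs 'a' -> MATCH ('aa')
  pos 5-6: 'a' vs 'e' -> different
  pos 6-7: 'e' vs 'b' -> different
  pos 7-8: 'b' vs 'e' -> different
  pos 8-9: 'e' vs 'b' -> different
Consecutive identical pairs: ['aa', 'aa']
Count: 2

2


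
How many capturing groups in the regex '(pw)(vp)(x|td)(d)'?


To count capturing groups, count each '(' that starts a group.
Pattern: '(pw)(vp)(x|td)(d)'
Walking through the pattern:
  Position 0: '(' -> group #1
  Position 4: '(' -> group #2
  Position 8: '(' -> group #3
  Position 14: '(' -> group #4
Total capturing groups: 4

4


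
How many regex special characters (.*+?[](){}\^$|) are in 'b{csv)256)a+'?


Regex special characters are: . * + ? [ ] ( ) { } \ ^ $ |
Scanning 'b{csv)256)a+':
  pos 1: '{' -> SPECIAL
  pos 5: ')' -> SPECIAL
  pos 9: ')' -> SPECIAL
  pos 11: '+' -> SPECIAL
Special chars found: ['{', ')', ')', '+']
Total: 4

4


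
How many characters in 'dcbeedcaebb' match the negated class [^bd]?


Negated class [^bd] matches any char NOT in {b, d}
Scanning 'dcbeedcaebb':
  pos 0: 'd' -> no (excluded)
  pos 1: 'c' -> MATCH
  pos 2: 'b' -> no (excluded)
  pos 3: 'e' -> MATCH
  pos 4: 'e' -> MATCH
  pos 5: 'd' -> no (excluded)
  pos 6: 'c' -> MATCH
  pos 7: 'a' -> MATCH
  pos 8: 'e' -> MATCH
  pos 9: 'b' -> no (excluded)
  pos 10: 'b' -> no (excluded)
Total matches: 6

6


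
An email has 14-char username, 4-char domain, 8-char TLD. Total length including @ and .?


An email address has format: username@domain.tld
Username length: 14
'@' character: 1
Domain length: 4
'.' character: 1
TLD length: 8
Total = 14 + 1 + 4 + 1 + 8 = 28

28


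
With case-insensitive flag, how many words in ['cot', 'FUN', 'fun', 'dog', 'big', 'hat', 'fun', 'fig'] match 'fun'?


Case-insensitive matching: compare each word's lowercase form to 'fun'.
  'cot' -> lower='cot' -> no
  'FUN' -> lower='fun' -> MATCH
  'fun' -> lower='fun' -> MATCH
  'dog' -> lower='dog' -> no
  'big' -> lower='big' -> no
  'hat' -> lower='hat' -> no
  'fun' -> lower='fun' -> MATCH
  'fig' -> lower='fig' -> no
Matches: ['FUN', 'fun', 'fun']
Count: 3

3


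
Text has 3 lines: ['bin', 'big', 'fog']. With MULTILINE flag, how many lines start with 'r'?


With MULTILINE flag, ^ matches the start of each line.
Lines: ['bin', 'big', 'fog']
Checking which lines start with 'r':
  Line 1: 'bin' -> no
  Line 2: 'big' -> no
  Line 3: 'fog' -> no
Matching lines: []
Count: 0

0


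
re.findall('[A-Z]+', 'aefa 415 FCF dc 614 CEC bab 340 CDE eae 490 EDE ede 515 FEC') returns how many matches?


Pattern '[A-Z]+' finds one or more uppercase letters.
Text: 'aefa 415 FCF dc 614 CEC bab 340 CDE eae 490 EDE ede 515 FEC'
Scanning for matches:
  Match 1: 'FCF'
  Match 2: 'CEC'
  Match 3: 'CDE'
  Match 4: 'EDE'
  Match 5: 'FEC'
Total matches: 5

5


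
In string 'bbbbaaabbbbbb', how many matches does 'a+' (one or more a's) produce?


Pattern 'a+' matches one or more consecutive a's.
String: 'bbbbaaabbbbbb'
Scanning for runs of a:
  Match 1: 'aaa' (length 3)
Total matches: 1

1


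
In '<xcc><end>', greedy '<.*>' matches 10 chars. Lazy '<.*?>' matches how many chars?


Greedy '<.*>' tries to match as MUCH as possible.
Lazy '<.*?>' tries to match as LITTLE as possible.

String: '<xcc><end>'
Greedy '<.*>' starts at first '<' and extends to the LAST '>': '<xcc><end>' (10 chars)
Lazy '<.*?>' starts at first '<' and stops at the FIRST '>': '<xcc>' (5 chars)

5


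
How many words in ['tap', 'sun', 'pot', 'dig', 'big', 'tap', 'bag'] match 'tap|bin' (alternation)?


Alternation 'tap|bin' matches either 'tap' or 'bin'.
Checking each word:
  'tap' -> MATCH
  'sun' -> no
  'pot' -> no
  'dig' -> no
  'big' -> no
  'tap' -> MATCH
  'bag' -> no
Matches: ['tap', 'tap']
Count: 2

2


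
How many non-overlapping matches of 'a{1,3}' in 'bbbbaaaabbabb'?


Pattern 'a{1,3}' matches between 1 and 3 consecutive a's (greedy).
String: 'bbbbaaaabbabb'
Finding runs of a's and applying greedy matching:
  Run at pos 4: 'aaaa' (length 4)
  Run at pos 10: 'a' (length 1)
Matches: ['aaa', 'a', 'a']
Count: 3

3


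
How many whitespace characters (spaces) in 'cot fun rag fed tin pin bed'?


\s matches whitespace characters (spaces, tabs, etc.).
Text: 'cot fun rag fed tin pin bed'
This text has 7 words separated by spaces.
Number of spaces = number of words - 1 = 7 - 1 = 6

6


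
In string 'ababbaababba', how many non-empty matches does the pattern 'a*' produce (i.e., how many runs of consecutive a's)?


Pattern 'a*' matches zero or more a's. We want non-empty runs of consecutive a's.
String: 'ababbaababba'
Walking through the string to find runs of a's:
  Run 1: positions 0-0 -> 'a'
  Run 2: positions 2-2 -> 'a'
  Run 3: positions 5-6 -> 'aa'
  Run 4: positions 8-8 -> 'a'
  Run 5: positions 11-11 -> 'a'
Non-empty runs found: ['a', 'a', 'aa', 'a', 'a']
Count: 5

5


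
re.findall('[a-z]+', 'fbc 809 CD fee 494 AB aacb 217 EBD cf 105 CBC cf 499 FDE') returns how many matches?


Pattern '[a-z]+' finds one or more lowercase letters.
Text: 'fbc 809 CD fee 494 AB aacb 217 EBD cf 105 CBC cf 499 FDE'
Scanning for matches:
  Match 1: 'fbc'
  Match 2: 'fee'
  Match 3: 'aacb'
  Match 4: 'cf'
  Match 5: 'cf'
Total matches: 5

5


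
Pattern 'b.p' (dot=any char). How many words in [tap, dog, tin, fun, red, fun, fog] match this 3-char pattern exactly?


Pattern 'b.p' means: starts with 'b', any single char, ends with 'p'.
Checking each word (must be exactly 3 chars):
  'tap' (len=3): no
  'dog' (len=3): no
  'tin' (len=3): no
  'fun' (len=3): no
  'red' (len=3): no
  'fun' (len=3): no
  'fog' (len=3): no
Matching words: []
Total: 0

0


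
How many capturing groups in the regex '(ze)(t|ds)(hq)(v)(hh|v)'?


To count capturing groups, count each '(' that starts a group.
Pattern: '(ze)(t|ds)(hq)(v)(hh|v)'
Walking through the pattern:
  Position 0: '(' -> group #1
  Position 4: '(' -> group #2
  Position 10: '(' -> group #3
  Position 14: '(' -> group #4
  Position 17: '(' -> group #5
Total capturing groups: 5

5


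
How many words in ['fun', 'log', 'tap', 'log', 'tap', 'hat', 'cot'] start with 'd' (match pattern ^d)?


Pattern ^d anchors to start of word. Check which words begin with 'd':
  'fun' -> no
  'log' -> no
  'tap' -> no
  'log' -> no
  'tap' -> no
  'hat' -> no
  'cot' -> no
Matching words: []
Count: 0

0


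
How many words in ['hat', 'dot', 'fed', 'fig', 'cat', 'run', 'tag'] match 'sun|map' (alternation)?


Alternation 'sun|map' matches either 'sun' or 'map'.
Checking each word:
  'hat' -> no
  'dot' -> no
  'fed' -> no
  'fig' -> no
  'cat' -> no
  'run' -> no
  'tag' -> no
Matches: []
Count: 0

0


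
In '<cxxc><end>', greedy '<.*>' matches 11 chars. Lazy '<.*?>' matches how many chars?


Greedy '<.*>' tries to match as MUCH as possible.
Lazy '<.*?>' tries to match as LITTLE as possible.

String: '<cxxc><end>'
Greedy '<.*>' starts at first '<' and extends to the LAST '>': '<cxxc><end>' (11 chars)
Lazy '<.*?>' starts at first '<' and stops at the FIRST '>': '<cxxc>' (6 chars)

6


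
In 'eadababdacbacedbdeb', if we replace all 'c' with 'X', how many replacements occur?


re.sub('c', 'X', text) replaces every occurrence of 'c' with 'X'.
Text: 'eadababdacbacedbdeb'
Scanning for 'c':
  pos 9: 'c' -> replacement #1
  pos 12: 'c' -> replacement #2
Total replacements: 2

2


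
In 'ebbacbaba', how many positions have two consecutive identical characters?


Looking for consecutive identical characters in 'ebbacbaba':
  pos 0-1: 'e' vs 'b' -> different
  pos 1-2: 'b' vs 'b' -> MATCH ('bb')
  pos 2-3: 'b' vs 'a' -> different
  pos 3-4: 'a' vs 'c' -> different
  pos 4-5: 'c' vs 'b' -> different
  pos 5-6: 'b' vs 'a' -> different
  pos 6-7: 'a' vs 'b' -> different
  pos 7-8: 'b' vs 'a' -> different
Consecutive identical pairs: ['bb']
Count: 1

1


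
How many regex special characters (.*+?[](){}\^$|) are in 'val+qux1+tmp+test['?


Regex special characters are: . * + ? [ ] ( ) { } \ ^ $ |
Scanning 'val+qux1+tmp+test[':
  pos 3: '+' -> SPECIAL
  pos 8: '+' -> SPECIAL
  pos 12: '+' -> SPECIAL
  pos 17: '[' -> SPECIAL
Special chars found: ['+', '+', '+', '[']
Total: 4

4


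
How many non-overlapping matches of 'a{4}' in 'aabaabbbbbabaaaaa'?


Pattern 'a{4}' matches exactly 4 consecutive a's (greedy, non-overlapping).
String: 'aabaabbbbbabaaaaa'
Scanning for runs of a's:
  Run at pos 0: 'aa' (length 2) -> 0 match(es)
  Run at pos 3: 'aa' (length 2) -> 0 match(es)
  Run at pos 10: 'a' (length 1) -> 0 match(es)
  Run at pos 12: 'aaaaa' (length 5) -> 1 match(es)
Matches found: ['aaaa']
Total: 1

1


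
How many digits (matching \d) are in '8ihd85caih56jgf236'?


\d matches any digit 0-9.
Scanning '8ihd85caih56jgf236':
  pos 0: '8' -> DIGIT
  pos 4: '8' -> DIGIT
  pos 5: '5' -> DIGIT
  pos 10: '5' -> DIGIT
  pos 11: '6' -> DIGIT
  pos 15: '2' -> DIGIT
  pos 16: '3' -> DIGIT
  pos 17: '6' -> DIGIT
Digits found: ['8', '8', '5', '5', '6', '2', '3', '6']
Total: 8

8


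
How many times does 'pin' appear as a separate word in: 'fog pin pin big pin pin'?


Scanning each word for exact match 'pin':
  Word 1: 'fog' -> no
  Word 2: 'pin' -> MATCH
  Word 3: 'pin' -> MATCH
  Word 4: 'big' -> no
  Word 5: 'pin' -> MATCH
  Word 6: 'pin' -> MATCH
Total matches: 4

4


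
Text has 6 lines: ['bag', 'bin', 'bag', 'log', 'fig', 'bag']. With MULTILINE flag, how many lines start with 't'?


With MULTILINE flag, ^ matches the start of each line.
Lines: ['bag', 'bin', 'bag', 'log', 'fig', 'bag']
Checking which lines start with 't':
  Line 1: 'bag' -> no
  Line 2: 'bin' -> no
  Line 3: 'bag' -> no
  Line 4: 'log' -> no
  Line 5: 'fig' -> no
  Line 6: 'bag' -> no
Matching lines: []
Count: 0

0


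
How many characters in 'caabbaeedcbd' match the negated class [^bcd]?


Negated class [^bcd] matches any char NOT in {b, c, d}
Scanning 'caabbaeedcbd':
  pos 0: 'c' -> no (excluded)
  pos 1: 'a' -> MATCH
  pos 2: 'a' -> MATCH
  pos 3: 'b' -> no (excluded)
  pos 4: 'b' -> no (excluded)
  pos 5: 'a' -> MATCH
  pos 6: 'e' -> MATCH
  pos 7: 'e' -> MATCH
  pos 8: 'd' -> no (excluded)
  pos 9: 'c' -> no (excluded)
  pos 10: 'b' -> no (excluded)
  pos 11: 'd' -> no (excluded)
Total matches: 5

5


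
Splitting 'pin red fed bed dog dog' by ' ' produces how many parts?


Splitting by ' ' breaks the string at each occurrence of the separator.
Text: 'pin red fed bed dog dog'
Parts after split:
  Part 1: 'pin'
  Part 2: 'red'
  Part 3: 'fed'
  Part 4: 'bed'
  Part 5: 'dog'
  Part 6: 'dog'
Total parts: 6

6


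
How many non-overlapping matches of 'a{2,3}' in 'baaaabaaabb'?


Pattern 'a{2,3}' matches between 2 and 3 consecutive a's (greedy).
String: 'baaaabaaabb'
Finding runs of a's and applying greedy matching:
  Run at pos 1: 'aaaa' (length 4)
  Run at pos 6: 'aaa' (length 3)
Matches: ['aaa', 'aaa']
Count: 2

2


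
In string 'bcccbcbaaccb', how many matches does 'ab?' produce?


Pattern 'ab?' matches 'a' optionally followed by 'b'.
String: 'bcccbcbaaccb'
Scanning left to right for 'a' then checking next char:
  Match 1: 'a' (a not followed by b)
  Match 2: 'a' (a not followed by b)
Total matches: 2

2


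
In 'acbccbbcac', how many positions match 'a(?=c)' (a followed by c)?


Lookahead 'a(?=c)' matches 'a' only when followed by 'c'.
String: 'acbccbbcac'
Checking each position where char is 'a':
  pos 0: 'a' -> MATCH (next='c')
  pos 8: 'a' -> MATCH (next='c')
Matching positions: [0, 8]
Count: 2

2


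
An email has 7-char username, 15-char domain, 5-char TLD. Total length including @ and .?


An email address has format: username@domain.tld
Username length: 7
'@' character: 1
Domain length: 15
'.' character: 1
TLD length: 5
Total = 7 + 1 + 15 + 1 + 5 = 29

29


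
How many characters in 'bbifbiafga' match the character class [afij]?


Character class [afij] matches any of: {a, f, i, j}
Scanning string 'bbifbiafga' character by character:
  pos 0: 'b' -> no
  pos 1: 'b' -> no
  pos 2: 'i' -> MATCH
  pos 3: 'f' -> MATCH
  pos 4: 'b' -> no
  pos 5: 'i' -> MATCH
  pos 6: 'a' -> MATCH
  pos 7: 'f' -> MATCH
  pos 8: 'g' -> no
  pos 9: 'a' -> MATCH
Total matches: 6

6


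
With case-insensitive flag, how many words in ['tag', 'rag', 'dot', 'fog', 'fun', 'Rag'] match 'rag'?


Case-insensitive matching: compare each word's lowercase form to 'rag'.
  'tag' -> lower='tag' -> no
  'rag' -> lower='rag' -> MATCH
  'dot' -> lower='dot' -> no
  'fog' -> lower='fog' -> no
  'fun' -> lower='fun' -> no
  'Rag' -> lower='rag' -> MATCH
Matches: ['rag', 'Rag']
Count: 2

2


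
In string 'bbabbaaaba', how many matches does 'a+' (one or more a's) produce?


Pattern 'a+' matches one or more consecutive a's.
String: 'bbabbaaaba'
Scanning for runs of a:
  Match 1: 'a' (length 1)
  Match 2: 'aaa' (length 3)
  Match 3: 'a' (length 1)
Total matches: 3

3


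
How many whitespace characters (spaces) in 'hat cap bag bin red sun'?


\s matches whitespace characters (spaces, tabs, etc.).
Text: 'hat cap bag bin red sun'
This text has 6 words separated by spaces.
Number of spaces = number of words - 1 = 6 - 1 = 5

5


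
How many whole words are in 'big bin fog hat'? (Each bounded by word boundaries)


Word boundaries (\b) mark the start/end of each word.
Text: 'big bin fog hat'
Splitting by whitespace:
  Word 1: 'big'
  Word 2: 'bin'
  Word 3: 'fog'
  Word 4: 'hat'
Total whole words: 4

4


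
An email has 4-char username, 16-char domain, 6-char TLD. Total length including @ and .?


An email address has format: username@domain.tld
Username length: 4
'@' character: 1
Domain length: 16
'.' character: 1
TLD length: 6
Total = 4 + 1 + 16 + 1 + 6 = 28

28


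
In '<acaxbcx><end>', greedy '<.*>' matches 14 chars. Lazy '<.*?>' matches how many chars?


Greedy '<.*>' tries to match as MUCH as possible.
Lazy '<.*?>' tries to match as LITTLE as possible.

String: '<acaxbcx><end>'
Greedy '<.*>' starts at first '<' and extends to the LAST '>': '<acaxbcx><end>' (14 chars)
Lazy '<.*?>' starts at first '<' and stops at the FIRST '>': '<acaxbcx>' (9 chars)

9


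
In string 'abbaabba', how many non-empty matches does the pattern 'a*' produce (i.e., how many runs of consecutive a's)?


Pattern 'a*' matches zero or more a's. We want non-empty runs of consecutive a's.
String: 'abbaabba'
Walking through the string to find runs of a's:
  Run 1: positions 0-0 -> 'a'
  Run 2: positions 3-4 -> 'aa'
  Run 3: positions 7-7 -> 'a'
Non-empty runs found: ['a', 'aa', 'a']
Count: 3

3


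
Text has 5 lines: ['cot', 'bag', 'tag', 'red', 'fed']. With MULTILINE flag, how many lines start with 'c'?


With MULTILINE flag, ^ matches the start of each line.
Lines: ['cot', 'bag', 'tag', 'red', 'fed']
Checking which lines start with 'c':
  Line 1: 'cot' -> MATCH
  Line 2: 'bag' -> no
  Line 3: 'tag' -> no
  Line 4: 'red' -> no
  Line 5: 'fed' -> no
Matching lines: ['cot']
Count: 1

1


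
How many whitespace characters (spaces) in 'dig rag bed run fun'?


\s matches whitespace characters (spaces, tabs, etc.).
Text: 'dig rag bed run fun'
This text has 5 words separated by spaces.
Number of spaces = number of words - 1 = 5 - 1 = 4

4


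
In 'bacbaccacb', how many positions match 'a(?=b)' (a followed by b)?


Lookahead 'a(?=b)' matches 'a' only when followed by 'b'.
String: 'bacbaccacb'
Checking each position where char is 'a':
  pos 1: 'a' -> no (next='c')
  pos 4: 'a' -> no (next='c')
  pos 7: 'a' -> no (next='c')
Matching positions: []
Count: 0

0


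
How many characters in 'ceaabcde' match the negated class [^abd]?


Negated class [^abd] matches any char NOT in {a, b, d}
Scanning 'ceaabcde':
  pos 0: 'c' -> MATCH
  pos 1: 'e' -> MATCH
  pos 2: 'a' -> no (excluded)
  pos 3: 'a' -> no (excluded)
  pos 4: 'b' -> no (excluded)
  pos 5: 'c' -> MATCH
  pos 6: 'd' -> no (excluded)
  pos 7: 'e' -> MATCH
Total matches: 4

4


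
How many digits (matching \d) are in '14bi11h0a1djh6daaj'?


\d matches any digit 0-9.
Scanning '14bi11h0a1djh6daaj':
  pos 0: '1' -> DIGIT
  pos 1: '4' -> DIGIT
  pos 4: '1' -> DIGIT
  pos 5: '1' -> DIGIT
  pos 7: '0' -> DIGIT
  pos 9: '1' -> DIGIT
  pos 13: '6' -> DIGIT
Digits found: ['1', '4', '1', '1', '0', '1', '6']
Total: 7

7


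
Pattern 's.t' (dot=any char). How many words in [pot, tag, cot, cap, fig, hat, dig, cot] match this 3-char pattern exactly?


Pattern 's.t' means: starts with 's', any single char, ends with 't'.
Checking each word (must be exactly 3 chars):
  'pot' (len=3): no
  'tag' (len=3): no
  'cot' (len=3): no
  'cap' (len=3): no
  'fig' (len=3): no
  'hat' (len=3): no
  'dig' (len=3): no
  'cot' (len=3): no
Matching words: []
Total: 0

0


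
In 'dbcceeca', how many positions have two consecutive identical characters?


Looking for consecutive identical characters in 'dbcceeca':
  pos 0-1: 'd' vs 'b' -> different
  pos 1-2: 'b' vs 'c' -> different
  pos 2-3: 'c' vs 'c' -> MATCH ('cc')
  pos 3-4: 'c' vs 'e' -> different
  pos 4-5: 'e' vs 'e' -> MATCH ('ee')
  pos 5-6: 'e' vs 'c' -> different
  pos 6-7: 'c' vs 'a' -> different
Consecutive identical pairs: ['cc', 'ee']
Count: 2

2


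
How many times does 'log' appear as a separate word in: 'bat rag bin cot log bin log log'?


Scanning each word for exact match 'log':
  Word 1: 'bat' -> no
  Word 2: 'rag' -> no
  Word 3: 'bin' -> no
  Word 4: 'cot' -> no
  Word 5: 'log' -> MATCH
  Word 6: 'bin' -> no
  Word 7: 'log' -> MATCH
  Word 8: 'log' -> MATCH
Total matches: 3

3


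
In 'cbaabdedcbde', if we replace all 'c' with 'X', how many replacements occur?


re.sub('c', 'X', text) replaces every occurrence of 'c' with 'X'.
Text: 'cbaabdedcbde'
Scanning for 'c':
  pos 0: 'c' -> replacement #1
  pos 8: 'c' -> replacement #2
Total replacements: 2

2


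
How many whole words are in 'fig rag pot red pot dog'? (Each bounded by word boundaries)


Word boundaries (\b) mark the start/end of each word.
Text: 'fig rag pot red pot dog'
Splitting by whitespace:
  Word 1: 'fig'
  Word 2: 'rag'
  Word 3: 'pot'
  Word 4: 'red'
  Word 5: 'pot'
  Word 6: 'dog'
Total whole words: 6

6


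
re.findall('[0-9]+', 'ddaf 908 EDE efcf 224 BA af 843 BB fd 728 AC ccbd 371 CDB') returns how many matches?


Pattern '[0-9]+' finds one or more digits.
Text: 'ddaf 908 EDE efcf 224 BA af 843 BB fd 728 AC ccbd 371 CDB'
Scanning for matches:
  Match 1: '908'
  Match 2: '224'
  Match 3: '843'
  Match 4: '728'
  Match 5: '371'
Total matches: 5

5


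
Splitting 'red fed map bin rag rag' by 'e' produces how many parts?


Splitting by 'e' breaks the string at each occurrence of the separator.
Text: 'red fed map bin rag rag'
Parts after split:
  Part 1: 'r'
  Part 2: 'd f'
  Part 3: 'd map bin rag rag'
Total parts: 3

3


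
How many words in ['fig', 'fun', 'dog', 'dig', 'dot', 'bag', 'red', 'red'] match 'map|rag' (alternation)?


Alternation 'map|rag' matches either 'map' or 'rag'.
Checking each word:
  'fig' -> no
  'fun' -> no
  'dog' -> no
  'dig' -> no
  'dot' -> no
  'bag' -> no
  'red' -> no
  'red' -> no
Matches: []
Count: 0

0


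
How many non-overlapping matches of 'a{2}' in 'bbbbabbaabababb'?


Pattern 'a{2}' matches exactly 2 consecutive a's (greedy, non-overlapping).
String: 'bbbbabbaabababb'
Scanning for runs of a's:
  Run at pos 4: 'a' (length 1) -> 0 match(es)
  Run at pos 7: 'aa' (length 2) -> 1 match(es)
  Run at pos 10: 'a' (length 1) -> 0 match(es)
  Run at pos 12: 'a' (length 1) -> 0 match(es)
Matches found: ['aa']
Total: 1

1


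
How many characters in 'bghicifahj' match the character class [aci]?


Character class [aci] matches any of: {a, c, i}
Scanning string 'bghicifahj' character by character:
  pos 0: 'b' -> no
  pos 1: 'g' -> no
  pos 2: 'h' -> no
  pos 3: 'i' -> MATCH
  pos 4: 'c' -> MATCH
  pos 5: 'i' -> MATCH
  pos 6: 'f' -> no
  pos 7: 'a' -> MATCH
  pos 8: 'h' -> no
  pos 9: 'j' -> no
Total matches: 4

4


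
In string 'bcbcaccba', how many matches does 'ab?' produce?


Pattern 'ab?' matches 'a' optionally followed by 'b'.
String: 'bcbcaccba'
Scanning left to right for 'a' then checking next char:
  Match 1: 'a' (a not followed by b)
  Match 2: 'a' (a not followed by b)
Total matches: 2

2


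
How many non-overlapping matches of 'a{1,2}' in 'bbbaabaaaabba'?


Pattern 'a{1,2}' matches between 1 and 2 consecutive a's (greedy).
String: 'bbbaabaaaabba'
Finding runs of a's and applying greedy matching:
  Run at pos 3: 'aa' (length 2)
  Run at pos 6: 'aaaa' (length 4)
  Run at pos 12: 'a' (length 1)
Matches: ['aa', 'aa', 'aa', 'a']
Count: 4

4


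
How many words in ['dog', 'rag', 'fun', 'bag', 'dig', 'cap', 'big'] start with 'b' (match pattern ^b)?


Pattern ^b anchors to start of word. Check which words begin with 'b':
  'dog' -> no
  'rag' -> no
  'fun' -> no
  'bag' -> MATCH (starts with 'b')
  'dig' -> no
  'cap' -> no
  'big' -> MATCH (starts with 'b')
Matching words: ['bag', 'big']
Count: 2

2


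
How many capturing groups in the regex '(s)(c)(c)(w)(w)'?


To count capturing groups, count each '(' that starts a group.
Pattern: '(s)(c)(c)(w)(w)'
Walking through the pattern:
  Position 0: '(' -> group #1
  Position 3: '(' -> group #2
  Position 6: '(' -> group #3
  Position 9: '(' -> group #4
  Position 12: '(' -> group #5
Total capturing groups: 5

5


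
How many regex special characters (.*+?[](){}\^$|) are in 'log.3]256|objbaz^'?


Regex special characters are: . * + ? [ ] ( ) { } \ ^ $ |
Scanning 'log.3]256|objbaz^':
  pos 3: '.' -> SPECIAL
  pos 5: ']' -> SPECIAL
  pos 9: '|' -> SPECIAL
  pos 16: '^' -> SPECIAL
Special chars found: ['.', ']', '|', '^']
Total: 4

4


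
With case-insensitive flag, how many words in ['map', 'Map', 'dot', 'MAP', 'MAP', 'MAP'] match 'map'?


Case-insensitive matching: compare each word's lowercase form to 'map'.
  'map' -> lower='map' -> MATCH
  'Map' -> lower='map' -> MATCH
  'dot' -> lower='dot' -> no
  'MAP' -> lower='map' -> MATCH
  'MAP' -> lower='map' -> MATCH
  'MAP' -> lower='map' -> MATCH
Matches: ['map', 'Map', 'MAP', 'MAP', 'MAP']
Count: 5

5


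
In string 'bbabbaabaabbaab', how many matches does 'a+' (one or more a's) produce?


Pattern 'a+' matches one or more consecutive a's.
String: 'bbabbaabaabbaab'
Scanning for runs of a:
  Match 1: 'a' (length 1)
  Match 2: 'aa' (length 2)
  Match 3: 'aa' (length 2)
  Match 4: 'aa' (length 2)
Total matches: 4

4


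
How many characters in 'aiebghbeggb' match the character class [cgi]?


Character class [cgi] matches any of: {c, g, i}
Scanning string 'aiebghbeggb' character by character:
  pos 0: 'a' -> no
  pos 1: 'i' -> MATCH
  pos 2: 'e' -> no
  pos 3: 'b' -> no
  pos 4: 'g' -> MATCH
  pos 5: 'h' -> no
  pos 6: 'b' -> no
  pos 7: 'e' -> no
  pos 8: 'g' -> MATCH
  pos 9: 'g' -> MATCH
  pos 10: 'b' -> no
Total matches: 4

4


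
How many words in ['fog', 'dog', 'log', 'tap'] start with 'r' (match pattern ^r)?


Pattern ^r anchors to start of word. Check which words begin with 'r':
  'fog' -> no
  'dog' -> no
  'log' -> no
  'tap' -> no
Matching words: []
Count: 0

0


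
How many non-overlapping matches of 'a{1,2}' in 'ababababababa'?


Pattern 'a{1,2}' matches between 1 and 2 consecutive a's (greedy).
String: 'ababababababa'
Finding runs of a's and applying greedy matching:
  Run at pos 0: 'a' (length 1)
  Run at pos 2: 'a' (length 1)
  Run at pos 4: 'a' (length 1)
  Run at pos 6: 'a' (length 1)
  Run at pos 8: 'a' (length 1)
  Run at pos 10: 'a' (length 1)
  Run at pos 12: 'a' (length 1)
Matches: ['a', 'a', 'a', 'a', 'a', 'a', 'a']
Count: 7

7


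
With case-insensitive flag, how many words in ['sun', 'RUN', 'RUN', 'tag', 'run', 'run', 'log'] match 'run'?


Case-insensitive matching: compare each word's lowercase form to 'run'.
  'sun' -> lower='sun' -> no
  'RUN' -> lower='run' -> MATCH
  'RUN' -> lower='run' -> MATCH
  'tag' -> lower='tag' -> no
  'run' -> lower='run' -> MATCH
  'run' -> lower='run' -> MATCH
  'log' -> lower='log' -> no
Matches: ['RUN', 'RUN', 'run', 'run']
Count: 4

4


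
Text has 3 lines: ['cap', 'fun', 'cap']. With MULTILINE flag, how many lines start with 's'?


With MULTILINE flag, ^ matches the start of each line.
Lines: ['cap', 'fun', 'cap']
Checking which lines start with 's':
  Line 1: 'cap' -> no
  Line 2: 'fun' -> no
  Line 3: 'cap' -> no
Matching lines: []
Count: 0

0


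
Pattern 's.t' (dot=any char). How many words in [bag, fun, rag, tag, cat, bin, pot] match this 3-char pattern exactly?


Pattern 's.t' means: starts with 's', any single char, ends with 't'.
Checking each word (must be exactly 3 chars):
  'bag' (len=3): no
  'fun' (len=3): no
  'rag' (len=3): no
  'tag' (len=3): no
  'cat' (len=3): no
  'bin' (len=3): no
  'pot' (len=3): no
Matching words: []
Total: 0

0


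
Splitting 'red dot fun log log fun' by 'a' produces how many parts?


Splitting by 'a' breaks the string at each occurrence of the separator.
Text: 'red dot fun log log fun'
Parts after split:
  Part 1: 'red dot fun log log fun'
Total parts: 1

1


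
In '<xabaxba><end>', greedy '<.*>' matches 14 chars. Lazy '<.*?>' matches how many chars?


Greedy '<.*>' tries to match as MUCH as possible.
Lazy '<.*?>' tries to match as LITTLE as possible.

String: '<xabaxba><end>'
Greedy '<.*>' starts at first '<' and extends to the LAST '>': '<xabaxba><end>' (14 chars)
Lazy '<.*?>' starts at first '<' and stops at the FIRST '>': '<xabaxba>' (9 chars)

9


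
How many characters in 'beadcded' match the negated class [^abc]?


Negated class [^abc] matches any char NOT in {a, b, c}
Scanning 'beadcded':
  pos 0: 'b' -> no (excluded)
  pos 1: 'e' -> MATCH
  pos 2: 'a' -> no (excluded)
  pos 3: 'd' -> MATCH
  pos 4: 'c' -> no (excluded)
  pos 5: 'd' -> MATCH
  pos 6: 'e' -> MATCH
  pos 7: 'd' -> MATCH
Total matches: 5

5


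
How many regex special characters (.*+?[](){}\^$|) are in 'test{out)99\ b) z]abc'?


Regex special characters are: . * + ? [ ] ( ) { } \ ^ $ |
Scanning 'test{out)99\ b) z]abc':
  pos 4: '{' -> SPECIAL
  pos 8: ')' -> SPECIAL
  pos 11: '\' -> SPECIAL
  pos 14: ')' -> SPECIAL
  pos 17: ']' -> SPECIAL
Special chars found: ['{', ')', '\\', ')', ']']
Total: 5

5


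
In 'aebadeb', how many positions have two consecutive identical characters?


Looking for consecutive identical characters in 'aebadeb':
  pos 0-1: 'a' vs 'e' -> different
  pos 1-2: 'e' vs 'b' -> different
  pos 2-3: 'b' vs 'a' -> different
  pos 3-4: 'a' vs 'd' -> different
  pos 4-5: 'd' vs 'e' -> different
  pos 5-6: 'e' vs 'b' -> different
Consecutive identical pairs: []
Count: 0

0


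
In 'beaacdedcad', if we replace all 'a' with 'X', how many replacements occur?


re.sub('a', 'X', text) replaces every occurrence of 'a' with 'X'.
Text: 'beaacdedcad'
Scanning for 'a':
  pos 2: 'a' -> replacement #1
  pos 3: 'a' -> replacement #2
  pos 9: 'a' -> replacement #3
Total replacements: 3

3


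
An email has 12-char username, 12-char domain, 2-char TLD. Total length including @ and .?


An email address has format: username@domain.tld
Username length: 12
'@' character: 1
Domain length: 12
'.' character: 1
TLD length: 2
Total = 12 + 1 + 12 + 1 + 2 = 28

28


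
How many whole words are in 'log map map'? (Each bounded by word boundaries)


Word boundaries (\b) mark the start/end of each word.
Text: 'log map map'
Splitting by whitespace:
  Word 1: 'log'
  Word 2: 'map'
  Word 3: 'map'
Total whole words: 3

3
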